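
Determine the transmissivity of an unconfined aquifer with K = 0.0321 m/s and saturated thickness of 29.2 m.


Transmissivity is defined as T = K * h.
T = 0.0321 * 29.2
  = 0.9373 m^2/s.

0.9373


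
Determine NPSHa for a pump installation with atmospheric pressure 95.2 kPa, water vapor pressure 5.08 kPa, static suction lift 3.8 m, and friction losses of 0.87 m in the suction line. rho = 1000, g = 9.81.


NPSHa = p_atm/(rho*g) - z_s - hf_s - p_vap/(rho*g).
p_atm/(rho*g) = 95.2*1000 / (1000*9.81) = 9.704 m.
p_vap/(rho*g) = 5.08*1000 / (1000*9.81) = 0.518 m.
NPSHa = 9.704 - 3.8 - 0.87 - 0.518
      = 4.52 m.

4.52


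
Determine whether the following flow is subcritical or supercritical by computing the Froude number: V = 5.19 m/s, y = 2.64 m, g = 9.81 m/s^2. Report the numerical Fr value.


The Froude number is defined as Fr = V / sqrt(g*y).
g*y = 9.81 * 2.64 = 25.8984.
sqrt(g*y) = sqrt(25.8984) = 5.089.
Fr = 5.19 / 5.089 = 1.0198.
Since Fr > 1, the flow is supercritical.

1.0198


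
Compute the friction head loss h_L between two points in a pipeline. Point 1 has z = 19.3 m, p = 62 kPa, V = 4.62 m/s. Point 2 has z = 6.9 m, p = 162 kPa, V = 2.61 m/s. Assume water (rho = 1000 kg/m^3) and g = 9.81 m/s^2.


Total head at each section: H = z + p/(rho*g) + V^2/(2g).
H1 = 19.3 + 62*1000/(1000*9.81) + 4.62^2/(2*9.81)
   = 19.3 + 6.32 + 1.0879
   = 26.708 m.
H2 = 6.9 + 162*1000/(1000*9.81) + 2.61^2/(2*9.81)
   = 6.9 + 16.514 + 0.3472
   = 23.761 m.
h_L = H1 - H2 = 26.708 - 23.761 = 2.947 m.

2.947


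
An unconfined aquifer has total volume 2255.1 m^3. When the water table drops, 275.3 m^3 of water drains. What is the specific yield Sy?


Specific yield Sy = Volume drained / Total volume.
Sy = 275.3 / 2255.1
   = 0.1221.

0.1221


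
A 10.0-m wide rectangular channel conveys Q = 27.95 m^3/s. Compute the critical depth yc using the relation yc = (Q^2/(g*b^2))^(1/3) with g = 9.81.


Using yc = (Q^2 / (g * b^2))^(1/3):
Q^2 = 27.95^2 = 781.2.
g * b^2 = 9.81 * 10.0^2 = 9.81 * 100.0 = 981.0.
Q^2 / (g*b^2) = 781.2 / 981.0 = 0.7963.
yc = 0.7963^(1/3) = 0.9269 m.

0.9269


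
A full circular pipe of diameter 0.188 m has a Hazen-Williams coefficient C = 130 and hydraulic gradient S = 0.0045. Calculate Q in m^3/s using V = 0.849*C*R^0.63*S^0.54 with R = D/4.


For a full circular pipe, R = D/4 = 0.188/4 = 0.047 m.
V = 0.849 * 130 * 0.047^0.63 * 0.0045^0.54
  = 0.849 * 130 * 0.145687 * 0.054042
  = 0.869 m/s.
Pipe area A = pi*D^2/4 = pi*0.188^2/4 = 0.0278 m^2.
Q = A * V = 0.0278 * 0.869 = 0.0241 m^3/s.

0.0241


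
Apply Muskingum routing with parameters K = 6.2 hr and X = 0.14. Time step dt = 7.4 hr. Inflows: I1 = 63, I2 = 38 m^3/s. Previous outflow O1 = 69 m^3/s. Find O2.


Muskingum coefficients:
denom = 2*K*(1-X) + dt = 2*6.2*(1-0.14) + 7.4 = 18.064.
C0 = (dt - 2*K*X)/denom = (7.4 - 2*6.2*0.14)/18.064 = 0.3136.
C1 = (dt + 2*K*X)/denom = (7.4 + 2*6.2*0.14)/18.064 = 0.5058.
C2 = (2*K*(1-X) - dt)/denom = 0.1807.
O2 = C0*I2 + C1*I1 + C2*O1
   = 0.3136*38 + 0.5058*63 + 0.1807*69
   = 56.25 m^3/s.

56.25


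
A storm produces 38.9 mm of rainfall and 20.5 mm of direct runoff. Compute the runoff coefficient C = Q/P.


The runoff coefficient C = runoff depth / rainfall depth.
C = 20.5 / 38.9
  = 0.527.

0.527


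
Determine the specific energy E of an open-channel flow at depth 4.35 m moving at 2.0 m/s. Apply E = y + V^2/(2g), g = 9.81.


Specific energy E = y + V^2/(2g).
Velocity head = V^2/(2g) = 2.0^2 / (2*9.81) = 4.0 / 19.62 = 0.2039 m.
E = 4.35 + 0.2039 = 4.5539 m.

4.5539


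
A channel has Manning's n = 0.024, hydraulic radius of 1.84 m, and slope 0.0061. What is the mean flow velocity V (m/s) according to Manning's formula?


Manning's equation gives V = (1/n) * R^(2/3) * S^(1/2).
First, compute R^(2/3) = 1.84^(2/3) = 1.5016.
Next, S^(1/2) = 0.0061^(1/2) = 0.078102.
Then 1/n = 1/0.024 = 41.67.
V = 41.67 * 1.5016 * 0.078102 = 4.8865 m/s.

4.8865


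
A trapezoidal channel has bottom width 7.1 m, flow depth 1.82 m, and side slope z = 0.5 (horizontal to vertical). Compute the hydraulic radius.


For a trapezoidal section with side slope z:
A = (b + z*y)*y = (7.1 + 0.5*1.82)*1.82 = 14.578 m^2.
P = b + 2*y*sqrt(1 + z^2) = 7.1 + 2*1.82*sqrt(1 + 0.5^2) = 11.17 m.
R = A/P = 14.578 / 11.17 = 1.3052 m.

1.3052


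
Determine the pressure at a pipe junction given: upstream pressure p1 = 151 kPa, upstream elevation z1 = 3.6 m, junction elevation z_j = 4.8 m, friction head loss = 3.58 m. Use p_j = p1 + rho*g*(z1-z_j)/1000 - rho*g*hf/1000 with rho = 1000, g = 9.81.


Junction pressure: p_j = p1 + rho*g*(z1 - z_j)/1000 - rho*g*hf/1000.
Elevation term = 1000*9.81*(3.6 - 4.8)/1000 = -11.772 kPa.
Friction term = 1000*9.81*3.58/1000 = 35.12 kPa.
p_j = 151 + -11.772 - 35.12 = 104.11 kPa.

104.11


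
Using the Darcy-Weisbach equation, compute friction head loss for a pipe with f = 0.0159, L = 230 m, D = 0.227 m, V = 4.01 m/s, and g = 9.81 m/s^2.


Darcy-Weisbach equation: h_f = f * (L/D) * V^2/(2g).
f * L/D = 0.0159 * 230/0.227 = 16.1101.
V^2/(2g) = 4.01^2 / (2*9.81) = 16.0801 / 19.62 = 0.8196 m.
h_f = 16.1101 * 0.8196 = 13.203 m.

13.203


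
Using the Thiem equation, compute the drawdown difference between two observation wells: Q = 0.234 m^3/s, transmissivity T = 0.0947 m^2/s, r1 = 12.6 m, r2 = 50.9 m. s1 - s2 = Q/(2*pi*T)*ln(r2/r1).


Thiem equation: s1 - s2 = Q/(2*pi*T) * ln(r2/r1).
ln(r2/r1) = ln(50.9/12.6) = 1.3962.
Q/(2*pi*T) = 0.234 / (2*pi*0.0947) = 0.234 / 0.595 = 0.3933.
s1 - s2 = 0.3933 * 1.3962 = 0.5491 m.

0.5491


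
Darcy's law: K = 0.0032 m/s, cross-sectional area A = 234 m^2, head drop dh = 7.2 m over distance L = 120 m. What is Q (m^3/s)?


Darcy's law: Q = K * A * i, where i = dh/L.
Hydraulic gradient i = 7.2 / 120 = 0.06.
Q = 0.0032 * 234 * 0.06
  = 0.0449 m^3/s.

0.0449


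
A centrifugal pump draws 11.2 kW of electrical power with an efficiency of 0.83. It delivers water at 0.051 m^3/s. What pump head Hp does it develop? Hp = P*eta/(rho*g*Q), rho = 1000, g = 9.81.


Pump head formula: Hp = P * eta / (rho * g * Q).
Numerator: P * eta = 11.2 * 1000 * 0.83 = 9296.0 W.
Denominator: rho * g * Q = 1000 * 9.81 * 0.051 = 500.31.
Hp = 9296.0 / 500.31 = 18.58 m.

18.58


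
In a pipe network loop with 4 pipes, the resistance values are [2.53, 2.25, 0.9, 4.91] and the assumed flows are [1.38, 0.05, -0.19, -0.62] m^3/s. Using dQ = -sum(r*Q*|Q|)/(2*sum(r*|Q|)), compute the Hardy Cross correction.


Numerator terms (r*Q*|Q|): 2.53*1.38*|1.38| = 4.8181; 2.25*0.05*|0.05| = 0.0056; 0.9*-0.19*|-0.19| = -0.0325; 4.91*-0.62*|-0.62| = -1.8874.
Sum of numerator = 2.9039.
Denominator terms (r*|Q|): 2.53*|1.38| = 3.4914; 2.25*|0.05| = 0.1125; 0.9*|-0.19| = 0.171; 4.91*|-0.62| = 3.0442.
2 * sum of denominator = 2 * 6.8191 = 13.6382.
dQ = -2.9039 / 13.6382 = -0.2129 m^3/s.

-0.2129


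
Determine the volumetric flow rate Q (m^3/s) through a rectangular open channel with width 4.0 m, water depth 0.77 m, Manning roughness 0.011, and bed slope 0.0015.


For a rectangular channel, the cross-sectional area A = b * y = 4.0 * 0.77 = 3.08 m^2.
The wetted perimeter P = b + 2y = 4.0 + 2*0.77 = 5.54 m.
Hydraulic radius R = A/P = 3.08/5.54 = 0.556 m.
Velocity V = (1/n)*R^(2/3)*S^(1/2) = (1/0.011)*0.556^(2/3)*0.0015^(1/2) = 2.3806 m/s.
Discharge Q = A * V = 3.08 * 2.3806 = 7.332 m^3/s.

7.332


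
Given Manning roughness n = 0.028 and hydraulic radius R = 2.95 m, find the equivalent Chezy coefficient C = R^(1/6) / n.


The Chezy coefficient relates to Manning's n through C = R^(1/6) / n.
R^(1/6) = 2.95^(1/6) = 1.197578.
C = 1.197578 / 0.028 = 42.77 m^(1/2)/s.

42.77


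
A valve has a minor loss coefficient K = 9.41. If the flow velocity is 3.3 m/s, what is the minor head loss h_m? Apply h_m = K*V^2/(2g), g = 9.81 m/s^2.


Minor loss formula: h_m = K * V^2/(2g).
V^2 = 3.3^2 = 10.89.
V^2/(2g) = 10.89 / 19.62 = 0.555 m.
h_m = 9.41 * 0.555 = 5.223 m.

5.223


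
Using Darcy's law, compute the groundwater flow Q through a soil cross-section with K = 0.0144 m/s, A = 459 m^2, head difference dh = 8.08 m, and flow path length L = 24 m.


Darcy's law: Q = K * A * i, where i = dh/L.
Hydraulic gradient i = 8.08 / 24 = 0.336667.
Q = 0.0144 * 459 * 0.336667
  = 2.2252 m^3/s.

2.2252


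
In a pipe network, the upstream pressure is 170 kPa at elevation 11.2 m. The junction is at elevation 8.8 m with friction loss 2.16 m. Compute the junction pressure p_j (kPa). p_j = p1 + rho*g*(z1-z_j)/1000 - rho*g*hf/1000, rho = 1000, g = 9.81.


Junction pressure: p_j = p1 + rho*g*(z1 - z_j)/1000 - rho*g*hf/1000.
Elevation term = 1000*9.81*(11.2 - 8.8)/1000 = 23.544 kPa.
Friction term = 1000*9.81*2.16/1000 = 21.19 kPa.
p_j = 170 + 23.544 - 21.19 = 172.35 kPa.

172.35


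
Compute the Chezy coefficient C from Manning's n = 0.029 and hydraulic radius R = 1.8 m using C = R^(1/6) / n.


The Chezy coefficient relates to Manning's n through C = R^(1/6) / n.
R^(1/6) = 1.8^(1/6) = 1.102924.
C = 1.102924 / 0.029 = 38.03 m^(1/2)/s.

38.03


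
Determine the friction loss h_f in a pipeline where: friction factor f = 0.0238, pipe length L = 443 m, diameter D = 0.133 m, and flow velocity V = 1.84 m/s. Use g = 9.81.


Darcy-Weisbach equation: h_f = f * (L/D) * V^2/(2g).
f * L/D = 0.0238 * 443/0.133 = 79.2737.
V^2/(2g) = 1.84^2 / (2*9.81) = 3.3856 / 19.62 = 0.1726 m.
h_f = 79.2737 * 0.1726 = 13.679 m.

13.679


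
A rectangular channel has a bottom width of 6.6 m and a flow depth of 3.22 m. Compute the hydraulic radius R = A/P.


For a rectangular section:
Flow area A = b * y = 6.6 * 3.22 = 21.25 m^2.
Wetted perimeter P = b + 2y = 6.6 + 2*3.22 = 13.04 m.
Hydraulic radius R = A/P = 21.25 / 13.04 = 1.6298 m.

1.6298


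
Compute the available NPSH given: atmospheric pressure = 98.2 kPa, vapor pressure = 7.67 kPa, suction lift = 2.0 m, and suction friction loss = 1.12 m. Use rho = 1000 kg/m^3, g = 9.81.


NPSHa = p_atm/(rho*g) - z_s - hf_s - p_vap/(rho*g).
p_atm/(rho*g) = 98.2*1000 / (1000*9.81) = 10.01 m.
p_vap/(rho*g) = 7.67*1000 / (1000*9.81) = 0.782 m.
NPSHa = 10.01 - 2.0 - 1.12 - 0.782
      = 6.11 m.

6.11


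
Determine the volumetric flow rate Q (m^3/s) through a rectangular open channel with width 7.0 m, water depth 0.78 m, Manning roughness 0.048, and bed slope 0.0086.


For a rectangular channel, the cross-sectional area A = b * y = 7.0 * 0.78 = 5.46 m^2.
The wetted perimeter P = b + 2y = 7.0 + 2*0.78 = 8.56 m.
Hydraulic radius R = A/P = 5.46/8.56 = 0.6379 m.
Velocity V = (1/n)*R^(2/3)*S^(1/2) = (1/0.048)*0.6379^(2/3)*0.0086^(1/2) = 1.4316 m/s.
Discharge Q = A * V = 5.46 * 1.4316 = 7.817 m^3/s.

7.817


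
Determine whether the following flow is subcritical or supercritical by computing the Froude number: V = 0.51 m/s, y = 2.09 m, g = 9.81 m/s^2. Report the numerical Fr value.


The Froude number is defined as Fr = V / sqrt(g*y).
g*y = 9.81 * 2.09 = 20.5029.
sqrt(g*y) = sqrt(20.5029) = 4.528.
Fr = 0.51 / 4.528 = 0.1126.
Since Fr < 1, the flow is subcritical.

0.1126


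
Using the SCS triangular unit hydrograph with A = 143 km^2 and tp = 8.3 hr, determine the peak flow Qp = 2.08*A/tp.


SCS formula: Qp = 2.08 * A / tp.
Qp = 2.08 * 143 / 8.3
   = 297.44 / 8.3
   = 35.84 m^3/s per cm.

35.84


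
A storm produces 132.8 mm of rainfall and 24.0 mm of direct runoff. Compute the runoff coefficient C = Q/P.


The runoff coefficient C = runoff depth / rainfall depth.
C = 24.0 / 132.8
  = 0.1807.

0.1807


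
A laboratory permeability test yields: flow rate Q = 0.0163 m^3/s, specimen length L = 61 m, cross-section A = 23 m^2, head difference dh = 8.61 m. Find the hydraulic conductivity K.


From K = Q*L / (A*dh):
Numerator: Q*L = 0.0163 * 61 = 0.9943.
Denominator: A*dh = 23 * 8.61 = 198.03.
K = 0.9943 / 198.03 = 0.005021 m/s.

0.005021


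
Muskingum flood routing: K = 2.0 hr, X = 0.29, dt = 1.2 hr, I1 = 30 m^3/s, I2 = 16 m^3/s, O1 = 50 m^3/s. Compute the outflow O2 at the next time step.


Muskingum coefficients:
denom = 2*K*(1-X) + dt = 2*2.0*(1-0.29) + 1.2 = 4.04.
C0 = (dt - 2*K*X)/denom = (1.2 - 2*2.0*0.29)/4.04 = 0.0099.
C1 = (dt + 2*K*X)/denom = (1.2 + 2*2.0*0.29)/4.04 = 0.5842.
C2 = (2*K*(1-X) - dt)/denom = 0.4059.
O2 = C0*I2 + C1*I1 + C2*O1
   = 0.0099*16 + 0.5842*30 + 0.4059*50
   = 37.98 m^3/s.

37.98


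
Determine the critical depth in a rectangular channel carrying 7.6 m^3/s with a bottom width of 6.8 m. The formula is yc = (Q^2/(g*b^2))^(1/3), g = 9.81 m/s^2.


Using yc = (Q^2 / (g * b^2))^(1/3):
Q^2 = 7.6^2 = 57.76.
g * b^2 = 9.81 * 6.8^2 = 9.81 * 46.24 = 453.61.
Q^2 / (g*b^2) = 57.76 / 453.61 = 0.1273.
yc = 0.1273^(1/3) = 0.5031 m.

0.5031


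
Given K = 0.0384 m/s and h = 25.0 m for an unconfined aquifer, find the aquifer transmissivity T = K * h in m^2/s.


Transmissivity is defined as T = K * h.
T = 0.0384 * 25.0
  = 0.96 m^2/s.

0.96


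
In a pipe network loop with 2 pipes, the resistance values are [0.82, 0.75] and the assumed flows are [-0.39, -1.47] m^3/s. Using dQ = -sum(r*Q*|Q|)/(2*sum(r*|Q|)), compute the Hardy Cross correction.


Numerator terms (r*Q*|Q|): 0.82*-0.39*|-0.39| = -0.1247; 0.75*-1.47*|-1.47| = -1.6207.
Sum of numerator = -1.7454.
Denominator terms (r*|Q|): 0.82*|-0.39| = 0.3198; 0.75*|-1.47| = 1.1025.
2 * sum of denominator = 2 * 1.4223 = 2.8446.
dQ = --1.7454 / 2.8446 = 0.6136 m^3/s.

0.6136


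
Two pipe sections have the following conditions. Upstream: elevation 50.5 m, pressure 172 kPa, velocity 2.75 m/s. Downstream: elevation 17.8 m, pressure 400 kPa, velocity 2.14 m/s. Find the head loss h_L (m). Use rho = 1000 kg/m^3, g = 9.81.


Total head at each section: H = z + p/(rho*g) + V^2/(2g).
H1 = 50.5 + 172*1000/(1000*9.81) + 2.75^2/(2*9.81)
   = 50.5 + 17.533 + 0.3854
   = 68.419 m.
H2 = 17.8 + 400*1000/(1000*9.81) + 2.14^2/(2*9.81)
   = 17.8 + 40.775 + 0.2334
   = 58.808 m.
h_L = H1 - H2 = 68.419 - 58.808 = 9.61 m.

9.61


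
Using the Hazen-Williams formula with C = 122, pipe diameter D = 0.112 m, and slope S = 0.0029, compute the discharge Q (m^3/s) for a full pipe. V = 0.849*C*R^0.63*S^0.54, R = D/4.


For a full circular pipe, R = D/4 = 0.112/4 = 0.028 m.
V = 0.849 * 122 * 0.028^0.63 * 0.0029^0.54
  = 0.849 * 122 * 0.105126 * 0.042628
  = 0.4642 m/s.
Pipe area A = pi*D^2/4 = pi*0.112^2/4 = 0.0099 m^2.
Q = A * V = 0.0099 * 0.4642 = 0.0046 m^3/s.

0.0046


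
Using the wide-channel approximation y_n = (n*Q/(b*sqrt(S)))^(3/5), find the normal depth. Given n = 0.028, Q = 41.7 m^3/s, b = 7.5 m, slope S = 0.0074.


We use the wide-channel approximation y_n = (n*Q/(b*sqrt(S)))^(3/5).
sqrt(S) = sqrt(0.0074) = 0.086023.
Numerator: n*Q = 0.028 * 41.7 = 1.1676.
Denominator: b*sqrt(S) = 7.5 * 0.086023 = 0.645173.
arg = 1.8097.
y_n = 1.8097^(3/5) = 1.4275 m.

1.4275


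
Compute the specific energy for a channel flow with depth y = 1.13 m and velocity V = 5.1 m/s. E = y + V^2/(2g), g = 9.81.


Specific energy E = y + V^2/(2g).
Velocity head = V^2/(2g) = 5.1^2 / (2*9.81) = 26.01 / 19.62 = 1.3257 m.
E = 1.13 + 1.3257 = 2.4557 m.

2.4557


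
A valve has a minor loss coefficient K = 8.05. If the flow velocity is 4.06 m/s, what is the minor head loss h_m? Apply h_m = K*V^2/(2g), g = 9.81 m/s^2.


Minor loss formula: h_m = K * V^2/(2g).
V^2 = 4.06^2 = 16.4836.
V^2/(2g) = 16.4836 / 19.62 = 0.8401 m.
h_m = 8.05 * 0.8401 = 6.7631 m.

6.7631


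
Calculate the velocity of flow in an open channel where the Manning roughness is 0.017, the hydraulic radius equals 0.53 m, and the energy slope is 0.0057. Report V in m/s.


Manning's equation gives V = (1/n) * R^(2/3) * S^(1/2).
First, compute R^(2/3) = 0.53^(2/3) = 0.6549.
Next, S^(1/2) = 0.0057^(1/2) = 0.075498.
Then 1/n = 1/0.017 = 58.82.
V = 58.82 * 0.6549 * 0.075498 = 2.9085 m/s.

2.9085


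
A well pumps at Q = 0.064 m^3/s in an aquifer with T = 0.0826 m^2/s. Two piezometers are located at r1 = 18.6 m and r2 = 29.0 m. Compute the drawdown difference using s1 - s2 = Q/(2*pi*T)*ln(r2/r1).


Thiem equation: s1 - s2 = Q/(2*pi*T) * ln(r2/r1).
ln(r2/r1) = ln(29.0/18.6) = 0.4441.
Q/(2*pi*T) = 0.064 / (2*pi*0.0826) = 0.064 / 0.519 = 0.1233.
s1 - s2 = 0.1233 * 0.4441 = 0.0548 m.

0.0548


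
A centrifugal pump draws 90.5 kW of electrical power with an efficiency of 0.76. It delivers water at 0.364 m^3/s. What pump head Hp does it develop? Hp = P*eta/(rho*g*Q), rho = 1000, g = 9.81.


Pump head formula: Hp = P * eta / (rho * g * Q).
Numerator: P * eta = 90.5 * 1000 * 0.76 = 68780.0 W.
Denominator: rho * g * Q = 1000 * 9.81 * 0.364 = 3570.84.
Hp = 68780.0 / 3570.84 = 19.26 m.

19.26


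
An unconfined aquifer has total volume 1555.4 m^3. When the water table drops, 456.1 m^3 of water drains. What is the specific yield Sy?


Specific yield Sy = Volume drained / Total volume.
Sy = 456.1 / 1555.4
   = 0.2932.

0.2932


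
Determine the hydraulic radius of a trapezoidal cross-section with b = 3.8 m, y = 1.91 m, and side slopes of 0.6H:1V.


For a trapezoidal section with side slope z:
A = (b + z*y)*y = (3.8 + 0.6*1.91)*1.91 = 9.447 m^2.
P = b + 2*y*sqrt(1 + z^2) = 3.8 + 2*1.91*sqrt(1 + 0.6^2) = 8.255 m.
R = A/P = 9.447 / 8.255 = 1.1444 m.

1.1444


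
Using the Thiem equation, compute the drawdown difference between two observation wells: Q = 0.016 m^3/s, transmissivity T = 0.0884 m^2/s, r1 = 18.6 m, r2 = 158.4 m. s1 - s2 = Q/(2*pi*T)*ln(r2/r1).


Thiem equation: s1 - s2 = Q/(2*pi*T) * ln(r2/r1).
ln(r2/r1) = ln(158.4/18.6) = 2.142.
Q/(2*pi*T) = 0.016 / (2*pi*0.0884) = 0.016 / 0.5554 = 0.0288.
s1 - s2 = 0.0288 * 2.142 = 0.0617 m.

0.0617


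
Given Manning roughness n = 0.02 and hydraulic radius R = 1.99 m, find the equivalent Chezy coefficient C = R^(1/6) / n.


The Chezy coefficient relates to Manning's n through C = R^(1/6) / n.
R^(1/6) = 1.99^(1/6) = 1.121525.
C = 1.121525 / 0.02 = 56.08 m^(1/2)/s.

56.08


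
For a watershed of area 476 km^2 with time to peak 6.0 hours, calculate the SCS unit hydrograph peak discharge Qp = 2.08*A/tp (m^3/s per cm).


SCS formula: Qp = 2.08 * A / tp.
Qp = 2.08 * 476 / 6.0
   = 990.08 / 6.0
   = 165.01 m^3/s per cm.

165.01


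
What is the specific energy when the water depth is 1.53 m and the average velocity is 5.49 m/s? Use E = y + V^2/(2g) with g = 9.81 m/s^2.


Specific energy E = y + V^2/(2g).
Velocity head = V^2/(2g) = 5.49^2 / (2*9.81) = 30.1401 / 19.62 = 1.5362 m.
E = 1.53 + 1.5362 = 3.0662 m.

3.0662


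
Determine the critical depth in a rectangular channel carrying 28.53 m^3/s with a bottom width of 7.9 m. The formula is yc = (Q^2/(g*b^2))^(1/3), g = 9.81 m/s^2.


Using yc = (Q^2 / (g * b^2))^(1/3):
Q^2 = 28.53^2 = 813.96.
g * b^2 = 9.81 * 7.9^2 = 9.81 * 62.41 = 612.24.
Q^2 / (g*b^2) = 813.96 / 612.24 = 1.3295.
yc = 1.3295^(1/3) = 1.0996 m.

1.0996


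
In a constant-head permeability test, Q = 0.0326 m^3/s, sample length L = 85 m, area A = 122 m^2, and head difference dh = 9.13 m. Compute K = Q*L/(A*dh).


From K = Q*L / (A*dh):
Numerator: Q*L = 0.0326 * 85 = 2.771.
Denominator: A*dh = 122 * 9.13 = 1113.86.
K = 2.771 / 1113.86 = 0.002488 m/s.

0.002488


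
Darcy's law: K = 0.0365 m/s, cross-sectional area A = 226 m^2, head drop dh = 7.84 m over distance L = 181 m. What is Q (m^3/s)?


Darcy's law: Q = K * A * i, where i = dh/L.
Hydraulic gradient i = 7.84 / 181 = 0.043315.
Q = 0.0365 * 226 * 0.043315
  = 0.3573 m^3/s.

0.3573


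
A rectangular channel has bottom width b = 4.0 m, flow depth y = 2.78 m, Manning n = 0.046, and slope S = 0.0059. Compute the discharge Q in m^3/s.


For a rectangular channel, the cross-sectional area A = b * y = 4.0 * 2.78 = 11.12 m^2.
The wetted perimeter P = b + 2y = 4.0 + 2*2.78 = 9.56 m.
Hydraulic radius R = A/P = 11.12/9.56 = 1.1632 m.
Velocity V = (1/n)*R^(2/3)*S^(1/2) = (1/0.046)*1.1632^(2/3)*0.0059^(1/2) = 1.8469 m/s.
Discharge Q = A * V = 11.12 * 1.8469 = 20.537 m^3/s.

20.537


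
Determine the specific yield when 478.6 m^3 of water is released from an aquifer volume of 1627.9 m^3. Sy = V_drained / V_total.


Specific yield Sy = Volume drained / Total volume.
Sy = 478.6 / 1627.9
   = 0.294.

0.294


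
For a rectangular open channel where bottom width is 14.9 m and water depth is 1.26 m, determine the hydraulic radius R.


For a rectangular section:
Flow area A = b * y = 14.9 * 1.26 = 18.77 m^2.
Wetted perimeter P = b + 2y = 14.9 + 2*1.26 = 17.42 m.
Hydraulic radius R = A/P = 18.77 / 17.42 = 1.0777 m.

1.0777


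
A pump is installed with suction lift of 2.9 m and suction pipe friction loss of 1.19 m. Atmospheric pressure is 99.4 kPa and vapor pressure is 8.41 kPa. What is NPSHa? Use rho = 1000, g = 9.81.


NPSHa = p_atm/(rho*g) - z_s - hf_s - p_vap/(rho*g).
p_atm/(rho*g) = 99.4*1000 / (1000*9.81) = 10.133 m.
p_vap/(rho*g) = 8.41*1000 / (1000*9.81) = 0.857 m.
NPSHa = 10.133 - 2.9 - 1.19 - 0.857
      = 5.19 m.

5.19


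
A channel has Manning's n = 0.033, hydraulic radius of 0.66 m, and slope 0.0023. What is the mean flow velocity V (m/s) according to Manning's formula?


Manning's equation gives V = (1/n) * R^(2/3) * S^(1/2).
First, compute R^(2/3) = 0.66^(2/3) = 0.758.
Next, S^(1/2) = 0.0023^(1/2) = 0.047958.
Then 1/n = 1/0.033 = 30.3.
V = 30.3 * 0.758 * 0.047958 = 1.1017 m/s.

1.1017


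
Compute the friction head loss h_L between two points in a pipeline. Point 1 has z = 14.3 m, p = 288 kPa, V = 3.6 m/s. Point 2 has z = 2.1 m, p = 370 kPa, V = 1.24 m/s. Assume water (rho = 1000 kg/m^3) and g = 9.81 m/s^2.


Total head at each section: H = z + p/(rho*g) + V^2/(2g).
H1 = 14.3 + 288*1000/(1000*9.81) + 3.6^2/(2*9.81)
   = 14.3 + 29.358 + 0.6606
   = 44.318 m.
H2 = 2.1 + 370*1000/(1000*9.81) + 1.24^2/(2*9.81)
   = 2.1 + 37.717 + 0.0784
   = 39.895 m.
h_L = H1 - H2 = 44.318 - 39.895 = 4.423 m.

4.423


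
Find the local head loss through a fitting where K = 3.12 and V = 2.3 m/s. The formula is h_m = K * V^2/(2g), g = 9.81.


Minor loss formula: h_m = K * V^2/(2g).
V^2 = 2.3^2 = 5.29.
V^2/(2g) = 5.29 / 19.62 = 0.2696 m.
h_m = 3.12 * 0.2696 = 0.8412 m.

0.8412


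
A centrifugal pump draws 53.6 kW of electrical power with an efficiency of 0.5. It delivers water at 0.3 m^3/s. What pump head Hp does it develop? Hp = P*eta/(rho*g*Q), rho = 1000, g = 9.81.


Pump head formula: Hp = P * eta / (rho * g * Q).
Numerator: P * eta = 53.6 * 1000 * 0.5 = 26800.0 W.
Denominator: rho * g * Q = 1000 * 9.81 * 0.3 = 2943.0.
Hp = 26800.0 / 2943.0 = 9.11 m.

9.11


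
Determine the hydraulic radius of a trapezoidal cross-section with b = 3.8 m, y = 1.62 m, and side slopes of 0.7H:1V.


For a trapezoidal section with side slope z:
A = (b + z*y)*y = (3.8 + 0.7*1.62)*1.62 = 7.993 m^2.
P = b + 2*y*sqrt(1 + z^2) = 3.8 + 2*1.62*sqrt(1 + 0.7^2) = 7.755 m.
R = A/P = 7.993 / 7.755 = 1.0307 m.

1.0307


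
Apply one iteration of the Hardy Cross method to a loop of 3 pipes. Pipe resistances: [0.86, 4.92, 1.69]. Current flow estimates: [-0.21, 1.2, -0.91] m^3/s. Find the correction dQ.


Numerator terms (r*Q*|Q|): 0.86*-0.21*|-0.21| = -0.0379; 4.92*1.2*|1.2| = 7.0848; 1.69*-0.91*|-0.91| = -1.3995.
Sum of numerator = 5.6474.
Denominator terms (r*|Q|): 0.86*|-0.21| = 0.1806; 4.92*|1.2| = 5.904; 1.69*|-0.91| = 1.5379.
2 * sum of denominator = 2 * 7.6225 = 15.245.
dQ = -5.6474 / 15.245 = -0.3704 m^3/s.

-0.3704


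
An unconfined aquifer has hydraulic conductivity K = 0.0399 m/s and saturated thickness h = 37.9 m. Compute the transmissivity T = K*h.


Transmissivity is defined as T = K * h.
T = 0.0399 * 37.9
  = 1.5122 m^2/s.

1.5122


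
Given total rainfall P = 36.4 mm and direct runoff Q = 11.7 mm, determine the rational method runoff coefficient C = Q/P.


The runoff coefficient C = runoff depth / rainfall depth.
C = 11.7 / 36.4
  = 0.3214.

0.3214


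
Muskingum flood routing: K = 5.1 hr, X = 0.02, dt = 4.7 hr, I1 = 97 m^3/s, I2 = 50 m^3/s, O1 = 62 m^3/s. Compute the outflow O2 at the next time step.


Muskingum coefficients:
denom = 2*K*(1-X) + dt = 2*5.1*(1-0.02) + 4.7 = 14.696.
C0 = (dt - 2*K*X)/denom = (4.7 - 2*5.1*0.02)/14.696 = 0.3059.
C1 = (dt + 2*K*X)/denom = (4.7 + 2*5.1*0.02)/14.696 = 0.3337.
C2 = (2*K*(1-X) - dt)/denom = 0.3604.
O2 = C0*I2 + C1*I1 + C2*O1
   = 0.3059*50 + 0.3337*97 + 0.3604*62
   = 70.01 m^3/s.

70.01


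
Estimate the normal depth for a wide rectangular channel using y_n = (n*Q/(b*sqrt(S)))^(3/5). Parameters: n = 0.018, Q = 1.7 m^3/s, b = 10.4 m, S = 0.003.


We use the wide-channel approximation y_n = (n*Q/(b*sqrt(S)))^(3/5).
sqrt(S) = sqrt(0.003) = 0.054772.
Numerator: n*Q = 0.018 * 1.7 = 0.0306.
Denominator: b*sqrt(S) = 10.4 * 0.054772 = 0.569629.
arg = 0.0537.
y_n = 0.0537^(3/5) = 0.173 m.

0.173


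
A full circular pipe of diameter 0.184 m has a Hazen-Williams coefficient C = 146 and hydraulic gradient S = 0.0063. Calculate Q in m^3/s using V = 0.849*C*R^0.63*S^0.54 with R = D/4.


For a full circular pipe, R = D/4 = 0.184/4 = 0.046 m.
V = 0.849 * 146 * 0.046^0.63 * 0.0063^0.54
  = 0.849 * 146 * 0.143727 * 0.06481
  = 1.1546 m/s.
Pipe area A = pi*D^2/4 = pi*0.184^2/4 = 0.0266 m^2.
Q = A * V = 0.0266 * 1.1546 = 0.0307 m^3/s.

0.0307


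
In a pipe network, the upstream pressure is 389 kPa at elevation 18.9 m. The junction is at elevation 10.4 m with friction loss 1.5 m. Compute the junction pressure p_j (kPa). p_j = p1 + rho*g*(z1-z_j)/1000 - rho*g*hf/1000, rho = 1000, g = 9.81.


Junction pressure: p_j = p1 + rho*g*(z1 - z_j)/1000 - rho*g*hf/1000.
Elevation term = 1000*9.81*(18.9 - 10.4)/1000 = 83.385 kPa.
Friction term = 1000*9.81*1.5/1000 = 14.715 kPa.
p_j = 389 + 83.385 - 14.715 = 457.67 kPa.

457.67


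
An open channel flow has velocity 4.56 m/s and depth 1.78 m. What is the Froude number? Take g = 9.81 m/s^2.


The Froude number is defined as Fr = V / sqrt(g*y).
g*y = 9.81 * 1.78 = 17.4618.
sqrt(g*y) = sqrt(17.4618) = 4.1787.
Fr = 4.56 / 4.1787 = 1.0912.

1.0912


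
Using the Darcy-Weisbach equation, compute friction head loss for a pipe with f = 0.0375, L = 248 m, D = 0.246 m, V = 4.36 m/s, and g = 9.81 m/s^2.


Darcy-Weisbach equation: h_f = f * (L/D) * V^2/(2g).
f * L/D = 0.0375 * 248/0.246 = 37.8049.
V^2/(2g) = 4.36^2 / (2*9.81) = 19.0096 / 19.62 = 0.9689 m.
h_f = 37.8049 * 0.9689 = 36.629 m.

36.629


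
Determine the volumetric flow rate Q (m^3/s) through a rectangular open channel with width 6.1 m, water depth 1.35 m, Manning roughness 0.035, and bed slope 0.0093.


For a rectangular channel, the cross-sectional area A = b * y = 6.1 * 1.35 = 8.23 m^2.
The wetted perimeter P = b + 2y = 6.1 + 2*1.35 = 8.8 m.
Hydraulic radius R = A/P = 8.23/8.8 = 0.9358 m.
Velocity V = (1/n)*R^(2/3)*S^(1/2) = (1/0.035)*0.9358^(2/3)*0.0093^(1/2) = 2.6361 m/s.
Discharge Q = A * V = 8.23 * 2.6361 = 21.708 m^3/s.

21.708


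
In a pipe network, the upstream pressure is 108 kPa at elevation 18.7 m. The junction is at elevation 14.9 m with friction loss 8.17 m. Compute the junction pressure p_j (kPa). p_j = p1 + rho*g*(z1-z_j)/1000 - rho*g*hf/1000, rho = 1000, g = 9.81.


Junction pressure: p_j = p1 + rho*g*(z1 - z_j)/1000 - rho*g*hf/1000.
Elevation term = 1000*9.81*(18.7 - 14.9)/1000 = 37.278 kPa.
Friction term = 1000*9.81*8.17/1000 = 80.148 kPa.
p_j = 108 + 37.278 - 80.148 = 65.13 kPa.

65.13


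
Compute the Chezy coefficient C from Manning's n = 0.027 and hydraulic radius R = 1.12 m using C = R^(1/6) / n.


The Chezy coefficient relates to Manning's n through C = R^(1/6) / n.
R^(1/6) = 1.12^(1/6) = 1.019068.
C = 1.019068 / 0.027 = 37.74 m^(1/2)/s.

37.74


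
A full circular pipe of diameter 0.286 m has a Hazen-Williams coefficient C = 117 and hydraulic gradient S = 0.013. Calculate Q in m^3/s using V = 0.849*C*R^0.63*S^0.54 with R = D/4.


For a full circular pipe, R = D/4 = 0.286/4 = 0.0715 m.
V = 0.849 * 117 * 0.0715^0.63 * 0.013^0.54
  = 0.849 * 117 * 0.189764 * 0.095836
  = 1.8065 m/s.
Pipe area A = pi*D^2/4 = pi*0.286^2/4 = 0.0642 m^2.
Q = A * V = 0.0642 * 1.8065 = 0.1161 m^3/s.

0.1161


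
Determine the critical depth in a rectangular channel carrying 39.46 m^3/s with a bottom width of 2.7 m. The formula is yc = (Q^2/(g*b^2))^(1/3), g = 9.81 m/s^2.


Using yc = (Q^2 / (g * b^2))^(1/3):
Q^2 = 39.46^2 = 1557.09.
g * b^2 = 9.81 * 2.7^2 = 9.81 * 7.29 = 71.51.
Q^2 / (g*b^2) = 1557.09 / 71.51 = 21.7744.
yc = 21.7744^(1/3) = 2.7924 m.

2.7924


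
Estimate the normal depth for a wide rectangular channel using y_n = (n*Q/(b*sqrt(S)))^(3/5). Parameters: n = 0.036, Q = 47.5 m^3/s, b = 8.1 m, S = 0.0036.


We use the wide-channel approximation y_n = (n*Q/(b*sqrt(S)))^(3/5).
sqrt(S) = sqrt(0.0036) = 0.06.
Numerator: n*Q = 0.036 * 47.5 = 1.71.
Denominator: b*sqrt(S) = 8.1 * 0.06 = 0.486.
arg = 3.5185.
y_n = 3.5185^(3/5) = 2.1272 m.

2.1272


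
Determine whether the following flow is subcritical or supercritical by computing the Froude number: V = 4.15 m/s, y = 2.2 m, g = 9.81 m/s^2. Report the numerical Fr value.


The Froude number is defined as Fr = V / sqrt(g*y).
g*y = 9.81 * 2.2 = 21.582.
sqrt(g*y) = sqrt(21.582) = 4.6456.
Fr = 4.15 / 4.6456 = 0.8933.
Since Fr < 1, the flow is subcritical.

0.8933


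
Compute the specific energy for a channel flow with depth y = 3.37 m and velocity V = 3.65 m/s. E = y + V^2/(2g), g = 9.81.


Specific energy E = y + V^2/(2g).
Velocity head = V^2/(2g) = 3.65^2 / (2*9.81) = 13.3225 / 19.62 = 0.679 m.
E = 3.37 + 0.679 = 4.049 m.

4.049


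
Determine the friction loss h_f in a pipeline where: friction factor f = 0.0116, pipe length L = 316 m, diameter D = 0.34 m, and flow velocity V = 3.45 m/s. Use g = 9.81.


Darcy-Weisbach equation: h_f = f * (L/D) * V^2/(2g).
f * L/D = 0.0116 * 316/0.34 = 10.7812.
V^2/(2g) = 3.45^2 / (2*9.81) = 11.9025 / 19.62 = 0.6067 m.
h_f = 10.7812 * 0.6067 = 6.54 m.

6.54


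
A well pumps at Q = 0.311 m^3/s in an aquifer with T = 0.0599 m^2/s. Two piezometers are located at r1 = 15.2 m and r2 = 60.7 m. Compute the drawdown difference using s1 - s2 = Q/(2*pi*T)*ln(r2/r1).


Thiem equation: s1 - s2 = Q/(2*pi*T) * ln(r2/r1).
ln(r2/r1) = ln(60.7/15.2) = 1.3846.
Q/(2*pi*T) = 0.311 / (2*pi*0.0599) = 0.311 / 0.3764 = 0.8263.
s1 - s2 = 0.8263 * 1.3846 = 1.1442 m.

1.1442


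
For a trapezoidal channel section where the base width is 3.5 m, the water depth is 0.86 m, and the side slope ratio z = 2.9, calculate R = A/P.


For a trapezoidal section with side slope z:
A = (b + z*y)*y = (3.5 + 2.9*0.86)*0.86 = 5.155 m^2.
P = b + 2*y*sqrt(1 + z^2) = 3.5 + 2*0.86*sqrt(1 + 2.9^2) = 8.776 m.
R = A/P = 5.155 / 8.776 = 0.5874 m.

0.5874


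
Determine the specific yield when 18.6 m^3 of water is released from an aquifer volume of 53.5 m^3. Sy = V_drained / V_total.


Specific yield Sy = Volume drained / Total volume.
Sy = 18.6 / 53.5
   = 0.3477.

0.3477


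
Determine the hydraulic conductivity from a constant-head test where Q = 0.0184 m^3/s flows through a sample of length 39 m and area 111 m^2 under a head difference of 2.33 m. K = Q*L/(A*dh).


From K = Q*L / (A*dh):
Numerator: Q*L = 0.0184 * 39 = 0.7176.
Denominator: A*dh = 111 * 2.33 = 258.63.
K = 0.7176 / 258.63 = 0.002775 m/s.

0.002775


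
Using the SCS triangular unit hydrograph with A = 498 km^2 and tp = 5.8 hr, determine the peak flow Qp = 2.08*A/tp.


SCS formula: Qp = 2.08 * A / tp.
Qp = 2.08 * 498 / 5.8
   = 1035.84 / 5.8
   = 178.59 m^3/s per cm.

178.59


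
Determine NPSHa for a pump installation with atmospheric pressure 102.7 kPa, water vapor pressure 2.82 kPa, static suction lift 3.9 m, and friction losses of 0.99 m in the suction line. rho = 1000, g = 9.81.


NPSHa = p_atm/(rho*g) - z_s - hf_s - p_vap/(rho*g).
p_atm/(rho*g) = 102.7*1000 / (1000*9.81) = 10.469 m.
p_vap/(rho*g) = 2.82*1000 / (1000*9.81) = 0.287 m.
NPSHa = 10.469 - 3.9 - 0.99 - 0.287
      = 5.29 m.

5.29


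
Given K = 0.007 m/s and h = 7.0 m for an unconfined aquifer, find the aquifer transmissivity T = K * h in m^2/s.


Transmissivity is defined as T = K * h.
T = 0.007 * 7.0
  = 0.049 m^2/s.

0.049


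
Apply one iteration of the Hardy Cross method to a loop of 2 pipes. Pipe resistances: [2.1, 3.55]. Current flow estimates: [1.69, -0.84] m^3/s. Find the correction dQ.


Numerator terms (r*Q*|Q|): 2.1*1.69*|1.69| = 5.9978; 3.55*-0.84*|-0.84| = -2.5049.
Sum of numerator = 3.4929.
Denominator terms (r*|Q|): 2.1*|1.69| = 3.549; 3.55*|-0.84| = 2.982.
2 * sum of denominator = 2 * 6.531 = 13.062.
dQ = -3.4929 / 13.062 = -0.2674 m^3/s.

-0.2674


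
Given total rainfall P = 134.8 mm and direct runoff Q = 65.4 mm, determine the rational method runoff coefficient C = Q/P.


The runoff coefficient C = runoff depth / rainfall depth.
C = 65.4 / 134.8
  = 0.4852.

0.4852


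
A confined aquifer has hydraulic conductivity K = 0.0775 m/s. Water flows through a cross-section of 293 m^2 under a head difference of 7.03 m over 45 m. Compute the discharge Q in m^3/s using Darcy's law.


Darcy's law: Q = K * A * i, where i = dh/L.
Hydraulic gradient i = 7.03 / 45 = 0.156222.
Q = 0.0775 * 293 * 0.156222
  = 3.5474 m^3/s.

3.5474


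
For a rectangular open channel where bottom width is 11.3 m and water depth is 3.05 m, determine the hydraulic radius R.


For a rectangular section:
Flow area A = b * y = 11.3 * 3.05 = 34.47 m^2.
Wetted perimeter P = b + 2y = 11.3 + 2*3.05 = 17.4 m.
Hydraulic radius R = A/P = 34.47 / 17.4 = 1.9807 m.

1.9807


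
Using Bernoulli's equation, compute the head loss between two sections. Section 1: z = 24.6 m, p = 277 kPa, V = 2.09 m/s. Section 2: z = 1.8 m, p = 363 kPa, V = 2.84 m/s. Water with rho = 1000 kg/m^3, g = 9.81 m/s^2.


Total head at each section: H = z + p/(rho*g) + V^2/(2g).
H1 = 24.6 + 277*1000/(1000*9.81) + 2.09^2/(2*9.81)
   = 24.6 + 28.236 + 0.2226
   = 53.059 m.
H2 = 1.8 + 363*1000/(1000*9.81) + 2.84^2/(2*9.81)
   = 1.8 + 37.003 + 0.4111
   = 39.214 m.
h_L = H1 - H2 = 53.059 - 39.214 = 13.845 m.

13.845


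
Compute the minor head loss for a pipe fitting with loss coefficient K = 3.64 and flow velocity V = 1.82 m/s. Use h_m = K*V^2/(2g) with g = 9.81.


Minor loss formula: h_m = K * V^2/(2g).
V^2 = 1.82^2 = 3.3124.
V^2/(2g) = 3.3124 / 19.62 = 0.1688 m.
h_m = 3.64 * 0.1688 = 0.6145 m.

0.6145


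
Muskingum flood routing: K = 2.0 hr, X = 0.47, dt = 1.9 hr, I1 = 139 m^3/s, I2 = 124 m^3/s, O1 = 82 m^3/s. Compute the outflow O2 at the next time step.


Muskingum coefficients:
denom = 2*K*(1-X) + dt = 2*2.0*(1-0.47) + 1.9 = 4.02.
C0 = (dt - 2*K*X)/denom = (1.9 - 2*2.0*0.47)/4.02 = 0.005.
C1 = (dt + 2*K*X)/denom = (1.9 + 2*2.0*0.47)/4.02 = 0.9403.
C2 = (2*K*(1-X) - dt)/denom = 0.0547.
O2 = C0*I2 + C1*I1 + C2*O1
   = 0.005*124 + 0.9403*139 + 0.0547*82
   = 135.81 m^3/s.

135.81


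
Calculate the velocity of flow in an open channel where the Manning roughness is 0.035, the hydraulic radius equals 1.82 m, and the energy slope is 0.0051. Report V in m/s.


Manning's equation gives V = (1/n) * R^(2/3) * S^(1/2).
First, compute R^(2/3) = 1.82^(2/3) = 1.4907.
Next, S^(1/2) = 0.0051^(1/2) = 0.071414.
Then 1/n = 1/0.035 = 28.57.
V = 28.57 * 1.4907 * 0.071414 = 3.0416 m/s.

3.0416


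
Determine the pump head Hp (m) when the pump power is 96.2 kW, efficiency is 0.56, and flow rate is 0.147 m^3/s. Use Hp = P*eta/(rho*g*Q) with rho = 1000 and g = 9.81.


Pump head formula: Hp = P * eta / (rho * g * Q).
Numerator: P * eta = 96.2 * 1000 * 0.56 = 53872.0 W.
Denominator: rho * g * Q = 1000 * 9.81 * 0.147 = 1442.07.
Hp = 53872.0 / 1442.07 = 37.36 m.

37.36


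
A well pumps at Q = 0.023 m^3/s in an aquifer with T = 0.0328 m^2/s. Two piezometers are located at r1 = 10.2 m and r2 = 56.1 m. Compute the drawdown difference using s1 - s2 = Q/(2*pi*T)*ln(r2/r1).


Thiem equation: s1 - s2 = Q/(2*pi*T) * ln(r2/r1).
ln(r2/r1) = ln(56.1/10.2) = 1.7047.
Q/(2*pi*T) = 0.023 / (2*pi*0.0328) = 0.023 / 0.2061 = 0.1116.
s1 - s2 = 0.1116 * 1.7047 = 0.1903 m.

0.1903


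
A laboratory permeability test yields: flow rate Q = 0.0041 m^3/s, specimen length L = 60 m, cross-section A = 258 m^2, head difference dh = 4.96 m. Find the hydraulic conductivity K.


From K = Q*L / (A*dh):
Numerator: Q*L = 0.0041 * 60 = 0.246.
Denominator: A*dh = 258 * 4.96 = 1279.68.
K = 0.246 / 1279.68 = 0.000192 m/s.

0.000192


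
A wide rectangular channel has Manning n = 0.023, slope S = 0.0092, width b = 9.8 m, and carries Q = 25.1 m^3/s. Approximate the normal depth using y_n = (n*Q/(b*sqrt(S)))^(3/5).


We use the wide-channel approximation y_n = (n*Q/(b*sqrt(S)))^(3/5).
sqrt(S) = sqrt(0.0092) = 0.095917.
Numerator: n*Q = 0.023 * 25.1 = 0.5773.
Denominator: b*sqrt(S) = 9.8 * 0.095917 = 0.939987.
arg = 0.6142.
y_n = 0.6142^(3/5) = 0.7464 m.

0.7464


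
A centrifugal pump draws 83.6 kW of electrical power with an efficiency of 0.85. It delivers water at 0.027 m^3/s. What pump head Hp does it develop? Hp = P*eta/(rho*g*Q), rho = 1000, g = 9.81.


Pump head formula: Hp = P * eta / (rho * g * Q).
Numerator: P * eta = 83.6 * 1000 * 0.85 = 71060.0 W.
Denominator: rho * g * Q = 1000 * 9.81 * 0.027 = 264.87.
Hp = 71060.0 / 264.87 = 268.28 m.

268.28


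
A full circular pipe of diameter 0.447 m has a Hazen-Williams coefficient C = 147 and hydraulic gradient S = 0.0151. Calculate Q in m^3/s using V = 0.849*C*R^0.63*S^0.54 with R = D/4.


For a full circular pipe, R = D/4 = 0.447/4 = 0.1118 m.
V = 0.849 * 147 * 0.1118^0.63 * 0.0151^0.54
  = 0.849 * 147 * 0.251418 * 0.103908
  = 3.2604 m/s.
Pipe area A = pi*D^2/4 = pi*0.447^2/4 = 0.1569 m^2.
Q = A * V = 0.1569 * 3.2604 = 0.5117 m^3/s.

0.5117


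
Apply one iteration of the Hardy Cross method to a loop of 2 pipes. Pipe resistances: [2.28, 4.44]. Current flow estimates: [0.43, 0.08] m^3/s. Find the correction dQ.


Numerator terms (r*Q*|Q|): 2.28*0.43*|0.43| = 0.4216; 4.44*0.08*|0.08| = 0.0284.
Sum of numerator = 0.45.
Denominator terms (r*|Q|): 2.28*|0.43| = 0.9804; 4.44*|0.08| = 0.3552.
2 * sum of denominator = 2 * 1.3356 = 2.6712.
dQ = -0.45 / 2.6712 = -0.1685 m^3/s.

-0.1685


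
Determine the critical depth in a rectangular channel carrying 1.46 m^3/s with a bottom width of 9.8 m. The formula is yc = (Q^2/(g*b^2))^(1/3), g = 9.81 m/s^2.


Using yc = (Q^2 / (g * b^2))^(1/3):
Q^2 = 1.46^2 = 2.13.
g * b^2 = 9.81 * 9.8^2 = 9.81 * 96.04 = 942.15.
Q^2 / (g*b^2) = 2.13 / 942.15 = 0.0023.
yc = 0.0023^(1/3) = 0.1313 m.

0.1313


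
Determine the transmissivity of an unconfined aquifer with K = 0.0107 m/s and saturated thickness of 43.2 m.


Transmissivity is defined as T = K * h.
T = 0.0107 * 43.2
  = 0.4622 m^2/s.

0.4622


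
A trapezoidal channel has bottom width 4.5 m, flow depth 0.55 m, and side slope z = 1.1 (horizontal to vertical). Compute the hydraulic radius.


For a trapezoidal section with side slope z:
A = (b + z*y)*y = (4.5 + 1.1*0.55)*0.55 = 2.808 m^2.
P = b + 2*y*sqrt(1 + z^2) = 4.5 + 2*0.55*sqrt(1 + 1.1^2) = 6.135 m.
R = A/P = 2.808 / 6.135 = 0.4576 m.

0.4576


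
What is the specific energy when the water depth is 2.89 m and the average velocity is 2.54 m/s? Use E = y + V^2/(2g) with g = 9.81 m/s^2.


Specific energy E = y + V^2/(2g).
Velocity head = V^2/(2g) = 2.54^2 / (2*9.81) = 6.4516 / 19.62 = 0.3288 m.
E = 2.89 + 0.3288 = 3.2188 m.

3.2188


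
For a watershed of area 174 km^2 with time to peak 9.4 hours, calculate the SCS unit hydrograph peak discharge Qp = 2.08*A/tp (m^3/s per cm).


SCS formula: Qp = 2.08 * A / tp.
Qp = 2.08 * 174 / 9.4
   = 361.92 / 9.4
   = 38.5 m^3/s per cm.

38.5


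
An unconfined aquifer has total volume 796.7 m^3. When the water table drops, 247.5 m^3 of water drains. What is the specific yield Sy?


Specific yield Sy = Volume drained / Total volume.
Sy = 247.5 / 796.7
   = 0.3107.

0.3107


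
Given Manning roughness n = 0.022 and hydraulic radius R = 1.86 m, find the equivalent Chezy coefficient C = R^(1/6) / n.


The Chezy coefficient relates to Manning's n through C = R^(1/6) / n.
R^(1/6) = 1.86^(1/6) = 1.108968.
C = 1.108968 / 0.022 = 50.41 m^(1/2)/s.

50.41


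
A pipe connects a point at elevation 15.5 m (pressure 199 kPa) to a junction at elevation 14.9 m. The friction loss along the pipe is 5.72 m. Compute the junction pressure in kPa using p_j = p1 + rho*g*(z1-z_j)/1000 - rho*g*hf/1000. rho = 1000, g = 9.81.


Junction pressure: p_j = p1 + rho*g*(z1 - z_j)/1000 - rho*g*hf/1000.
Elevation term = 1000*9.81*(15.5 - 14.9)/1000 = 5.886 kPa.
Friction term = 1000*9.81*5.72/1000 = 56.113 kPa.
p_j = 199 + 5.886 - 56.113 = 148.77 kPa.

148.77
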